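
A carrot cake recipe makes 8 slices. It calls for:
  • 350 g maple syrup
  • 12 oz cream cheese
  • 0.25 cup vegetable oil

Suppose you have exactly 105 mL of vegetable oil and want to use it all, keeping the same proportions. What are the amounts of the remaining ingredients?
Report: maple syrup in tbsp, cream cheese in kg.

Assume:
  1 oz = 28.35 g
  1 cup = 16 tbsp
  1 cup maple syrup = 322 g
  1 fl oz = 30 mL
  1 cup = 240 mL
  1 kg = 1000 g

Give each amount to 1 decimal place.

The original recipe has 60 mL of vegetable oil, so the scaling factor is 105 ÷ 60 = 7/4 = 1.75.
maple syrup: 350 g × 7/4 ÷ 322 g/cup × 16 tbsp/cup ≈ 30.4 tbsp
cream cheese: 12 oz × 7/4 × 28.35 g/oz ÷ 1000 g/kg ≈ 0.6 kg

maple syrup: 30.4 tbsp; cream cheese: 0.6 kg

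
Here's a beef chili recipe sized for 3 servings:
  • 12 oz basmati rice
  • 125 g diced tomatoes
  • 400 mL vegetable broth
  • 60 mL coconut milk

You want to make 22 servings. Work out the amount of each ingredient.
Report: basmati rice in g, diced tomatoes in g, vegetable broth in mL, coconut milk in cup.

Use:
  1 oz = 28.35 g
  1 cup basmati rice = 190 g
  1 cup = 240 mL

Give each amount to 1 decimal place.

basmati rice: 2494.8 g; diced tomatoes: 916.7 g; vegetable broth: 2933.3 mL; coconut milk: 1.8 cup

Scaling factor: 22/3.
basmati rice: 12 oz × 22/3 × 28.35 g/oz = 2494.8 g
diced tomatoes: 125 g × 22/3 ≈ 916.7 g
vegetable broth: 400 mL × 22/3 ≈ 2933.3 mL
coconut milk: 60 mL × 22/3 ÷ 240 mL/cup ≈ 1.8 cup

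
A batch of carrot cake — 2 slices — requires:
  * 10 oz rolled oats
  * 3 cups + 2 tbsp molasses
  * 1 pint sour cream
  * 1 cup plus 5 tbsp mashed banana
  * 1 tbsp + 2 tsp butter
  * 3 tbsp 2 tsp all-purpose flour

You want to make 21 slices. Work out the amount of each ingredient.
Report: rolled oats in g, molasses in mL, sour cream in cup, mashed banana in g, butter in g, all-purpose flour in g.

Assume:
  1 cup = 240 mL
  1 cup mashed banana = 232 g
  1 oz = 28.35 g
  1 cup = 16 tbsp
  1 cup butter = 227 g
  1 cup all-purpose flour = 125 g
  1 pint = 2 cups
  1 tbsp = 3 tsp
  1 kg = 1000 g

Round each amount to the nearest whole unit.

Scaling factor: 21/2 = 10.5.
rolled oats: 10 oz × 21/2 × 28.35 g/oz ≈ 2977 g
molasses: (3 cup + 2 tbsp = 3.125 cup) × 21/2 × 240 mL/cup = 7875 mL
sour cream: 1 pint × 21/2 × 2 cup/pint = 21 cup
mashed banana: (1 cup + 5 tbsp = 1.3125 cup) × 21/2 × 232 g/cup ≈ 3197 g
butter: (1 tbsp + 2 tsp = 5/3 tbsp) × 21/2 ÷ 16 tbsp/cup × 227 g/cup ≈ 248 g
all-purpose flour: (3 tbsp + 2 tsp = 11/3 tbsp) × 21/2 ÷ 16 tbsp/cup × 125 g/cup ≈ 301 g

rolled oats: 2977 g; molasses: 7875 mL; sour cream: 21 cup; mashed banana: 3197 g; butter: 248 g; all-purpose flour: 301 g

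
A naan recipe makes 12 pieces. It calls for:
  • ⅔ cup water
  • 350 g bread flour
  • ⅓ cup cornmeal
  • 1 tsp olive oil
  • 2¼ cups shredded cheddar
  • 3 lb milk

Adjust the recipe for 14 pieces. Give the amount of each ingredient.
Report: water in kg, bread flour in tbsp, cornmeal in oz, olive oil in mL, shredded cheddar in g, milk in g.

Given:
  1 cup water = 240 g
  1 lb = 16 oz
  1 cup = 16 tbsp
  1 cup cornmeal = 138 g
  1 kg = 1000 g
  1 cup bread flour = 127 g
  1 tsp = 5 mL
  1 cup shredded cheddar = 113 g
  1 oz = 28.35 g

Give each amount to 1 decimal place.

water: 0.2 kg; bread flour: 51.4 tbsp; cornmeal: 1.9 oz; olive oil: 5.8 mL; shredded cheddar: 296.6 g; milk: 1587.6 g

Scaling factor: 14/12 = 7/6.
water: 2/3 cup × 7/6 × 240 g/cup ÷ 1000 g/kg ≈ 0.2 kg
bread flour: 350 g × 7/6 ÷ 127 g/cup × 16 tbsp/cup ≈ 51.4 tbsp
cornmeal: 1/3 cup × 7/6 × 138 g/cup ÷ 28.35 g/oz ≈ 1.9 oz
olive oil: 1 tsp × 7/6 × 5 mL/tsp ≈ 5.8 mL
shredded cheddar: 2.25 cup × 7/6 × 113 g/cup ≈ 296.6 g
milk: 3 lb × 7/6 × 16 oz/lb × 28.35 g/oz = 1587.6 g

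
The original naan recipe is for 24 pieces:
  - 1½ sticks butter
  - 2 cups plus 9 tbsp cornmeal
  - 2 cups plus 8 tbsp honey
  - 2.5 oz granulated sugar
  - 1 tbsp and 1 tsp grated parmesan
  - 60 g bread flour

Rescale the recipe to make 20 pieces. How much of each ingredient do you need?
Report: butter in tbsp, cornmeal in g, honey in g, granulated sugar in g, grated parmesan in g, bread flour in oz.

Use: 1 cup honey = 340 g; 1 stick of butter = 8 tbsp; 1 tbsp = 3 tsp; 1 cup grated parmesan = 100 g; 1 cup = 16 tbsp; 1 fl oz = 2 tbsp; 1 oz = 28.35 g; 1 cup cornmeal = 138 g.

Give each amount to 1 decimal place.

Scaling factor: 20/24 = 5/6.
butter: 1.5 stick × 5/6 × 8 tbsp/stick = 10.0 tbsp
cornmeal: (2 cup + 9 tbsp = 2.5625 cup) × 5/6 × 138 g/cup ≈ 294.7 g
honey: (2 cup + 8 tbsp = 2.5 cup) × 5/6 × 340 g/cup ≈ 708.3 g
granulated sugar: 2.5 oz × 5/6 × 28.35 g/oz ≈ 59.1 g
grated parmesan: (1 tbsp + 1 tsp = 4/3 tbsp) × 5/6 ÷ 16 tbsp/cup × 100 g/cup ≈ 6.9 g
bread flour: 60 g × 5/6 ÷ 28.35 g/oz ≈ 1.8 oz

butter: 10.0 tbsp; cornmeal: 294.7 g; honey: 708.3 g; granulated sugar: 59.1 g; grated parmesan: 6.9 g; bread flour: 1.8 oz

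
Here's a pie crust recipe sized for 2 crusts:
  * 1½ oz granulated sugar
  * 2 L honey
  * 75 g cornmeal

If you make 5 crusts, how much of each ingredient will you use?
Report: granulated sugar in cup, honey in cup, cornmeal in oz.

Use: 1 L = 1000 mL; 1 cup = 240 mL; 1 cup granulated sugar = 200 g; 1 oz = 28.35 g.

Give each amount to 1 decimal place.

Scaling factor: 5/2 = 2.5.
granulated sugar: 1.5 oz × 5/2 × 28.35 g/oz ÷ 200 g/cup ≈ 0.5 cup
honey: 2 L × 5/2 × 1000 mL/L ÷ 240 mL/cup ≈ 20.8 cup
cornmeal: 75 g × 5/2 ÷ 28.35 g/oz ≈ 6.6 oz

granulated sugar: 0.5 cup; honey: 20.8 cup; cornmeal: 6.6 oz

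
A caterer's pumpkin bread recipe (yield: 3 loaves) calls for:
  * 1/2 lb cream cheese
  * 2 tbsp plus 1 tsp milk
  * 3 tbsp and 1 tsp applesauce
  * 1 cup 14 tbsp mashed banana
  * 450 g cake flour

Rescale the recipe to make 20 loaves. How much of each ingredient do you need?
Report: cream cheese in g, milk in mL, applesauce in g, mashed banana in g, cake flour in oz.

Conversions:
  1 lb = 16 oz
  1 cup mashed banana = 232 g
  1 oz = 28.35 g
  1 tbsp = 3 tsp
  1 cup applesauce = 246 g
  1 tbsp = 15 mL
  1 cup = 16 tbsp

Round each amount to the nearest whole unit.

cream cheese: 1512 g; milk: 233 mL; applesauce: 342 g; mashed banana: 2900 g; cake flour: 106 oz

Scaling factor: 20/3.
cream cheese: 0.5 lb × 20/3 × 16 oz/lb × 28.35 g/oz = 1512 g
milk: (2 tbsp + 1 tsp = 7/3 tbsp) × 20/3 × 15 mL/tbsp ≈ 233 mL
applesauce: (3 tbsp + 1 tsp = 10/3 tbsp) × 20/3 ÷ 16 tbsp/cup × 246 g/cup ≈ 342 g
mashed banana: (1 cup + 14 tbsp = 1.875 cup) × 20/3 × 232 g/cup = 2900 g
cake flour: 450 g × 20/3 ÷ 28.35 g/oz ≈ 106 oz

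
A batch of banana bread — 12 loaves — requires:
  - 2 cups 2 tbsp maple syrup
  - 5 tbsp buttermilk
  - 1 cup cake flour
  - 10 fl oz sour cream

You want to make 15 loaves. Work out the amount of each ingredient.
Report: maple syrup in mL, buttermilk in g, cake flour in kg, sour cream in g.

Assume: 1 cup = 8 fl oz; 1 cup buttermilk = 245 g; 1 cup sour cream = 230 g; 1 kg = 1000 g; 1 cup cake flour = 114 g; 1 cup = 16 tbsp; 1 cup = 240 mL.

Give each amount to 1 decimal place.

maple syrup: 637.5 mL; buttermilk: 95.7 g; cake flour: 0.1 kg; sour cream: 359.4 g

Scaling factor: 15/12 = 5/4 = 1.25.
maple syrup: (2 cup + 2 tbsp = 2.125 cup) × 5/4 × 240 mL/cup = 637.5 mL
buttermilk: 5 tbsp × 5/4 ÷ 16 tbsp/cup × 245 g/cup ≈ 95.7 g
cake flour: 1 cup × 5/4 × 114 g/cup ÷ 1000 g/kg ≈ 0.1 kg
sour cream: 10 fl oz × 5/4 ÷ 8 fl oz/cup × 230 g/cup ≈ 359.4 g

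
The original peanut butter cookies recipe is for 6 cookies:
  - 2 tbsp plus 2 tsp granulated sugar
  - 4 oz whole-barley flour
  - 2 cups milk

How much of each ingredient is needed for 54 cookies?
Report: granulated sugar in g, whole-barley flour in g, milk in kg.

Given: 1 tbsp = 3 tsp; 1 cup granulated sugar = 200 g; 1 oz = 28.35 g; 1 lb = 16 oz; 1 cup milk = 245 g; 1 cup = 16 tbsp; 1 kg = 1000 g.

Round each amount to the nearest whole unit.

granulated sugar: 300 g; whole-barley flour: 1021 g; milk: 4 kg

Scaling factor: 54/6 = 9.
granulated sugar: (2 tbsp + 2 tsp = 8/3 tbsp) × 9 ÷ 16 tbsp/cup × 200 g/cup = 300 g
whole-barley flour: 4 oz × 9 × 28.35 g/oz ≈ 1021 g
milk: 2 cup × 9 × 245 g/cup ÷ 1000 g/kg ≈ 4 kg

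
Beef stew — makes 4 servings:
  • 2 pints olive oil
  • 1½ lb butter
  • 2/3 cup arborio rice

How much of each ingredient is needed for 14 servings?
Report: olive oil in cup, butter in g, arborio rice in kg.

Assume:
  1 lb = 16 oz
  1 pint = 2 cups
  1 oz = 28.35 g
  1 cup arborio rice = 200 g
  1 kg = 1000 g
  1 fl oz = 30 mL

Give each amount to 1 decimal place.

olive oil: 14.0 cup; butter: 2381.4 g; arborio rice: 0.5 kg

Scaling factor: 14/4 = 7/2 = 3.5.
olive oil: 2 pint × 7/2 × 2 cup/pint = 14.0 cup
butter: 1.5 lb × 7/2 × 16 oz/lb × 28.35 g/oz = 2381.4 g
arborio rice: 2/3 cup × 7/2 × 200 g/cup ÷ 1000 g/kg ≈ 0.5 kg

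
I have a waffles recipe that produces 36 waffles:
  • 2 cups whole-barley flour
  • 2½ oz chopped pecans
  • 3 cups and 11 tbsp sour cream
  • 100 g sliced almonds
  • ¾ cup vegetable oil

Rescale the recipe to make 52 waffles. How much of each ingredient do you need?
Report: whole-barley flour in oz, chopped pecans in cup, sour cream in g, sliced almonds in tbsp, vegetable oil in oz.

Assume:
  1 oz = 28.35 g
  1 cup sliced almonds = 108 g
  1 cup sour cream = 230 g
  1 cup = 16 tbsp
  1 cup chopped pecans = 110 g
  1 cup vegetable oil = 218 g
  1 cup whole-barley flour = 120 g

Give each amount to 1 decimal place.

whole-barley flour: 12.2 oz; chopped pecans: 0.9 cup; sour cream: 1225.1 g; sliced almonds: 21.4 tbsp; vegetable oil: 8.3 oz

Scaling factor: 52/36 = 13/9.
whole-barley flour: 2 cup × 13/9 × 120 g/cup ÷ 28.35 g/oz ≈ 12.2 oz
chopped pecans: 2.5 oz × 13/9 × 28.35 g/oz ÷ 110 g/cup ≈ 0.9 cup
sour cream: (3 cup + 11 tbsp = 3.6875 cup) × 13/9 × 230 g/cup ≈ 1225.1 g
sliced almonds: 100 g × 13/9 ÷ 108 g/cup × 16 tbsp/cup ≈ 21.4 tbsp
vegetable oil: 0.75 cup × 13/9 × 218 g/cup ÷ 28.35 g/oz ≈ 8.3 oz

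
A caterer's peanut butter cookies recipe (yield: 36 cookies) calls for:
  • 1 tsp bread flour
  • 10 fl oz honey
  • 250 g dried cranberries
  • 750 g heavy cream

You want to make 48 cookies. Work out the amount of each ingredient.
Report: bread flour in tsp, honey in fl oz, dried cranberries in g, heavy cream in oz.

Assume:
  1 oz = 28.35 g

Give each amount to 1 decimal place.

bread flour: 1.3 tsp; honey: 13.3 fl oz; dried cranberries: 333.3 g; heavy cream: 35.3 oz

Scaling factor: 48/36 = 4/3.
bread flour: 1 tsp × 4/3 ≈ 1.3 tsp
honey: 10 fl oz × 4/3 ≈ 13.3 fl oz
dried cranberries: 250 g × 4/3 ≈ 333.3 g
heavy cream: 750 g × 4/3 ÷ 28.35 g/oz ≈ 35.3 oz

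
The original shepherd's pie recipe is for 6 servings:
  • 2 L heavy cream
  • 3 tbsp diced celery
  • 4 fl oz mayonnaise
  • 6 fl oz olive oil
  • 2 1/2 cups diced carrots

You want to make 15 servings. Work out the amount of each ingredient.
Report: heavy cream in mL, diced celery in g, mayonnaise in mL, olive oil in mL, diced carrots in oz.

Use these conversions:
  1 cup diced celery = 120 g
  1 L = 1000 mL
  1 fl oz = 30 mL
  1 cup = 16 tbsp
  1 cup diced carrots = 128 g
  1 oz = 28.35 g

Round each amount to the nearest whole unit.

Scaling factor: 15/6 = 5/2 = 2.5.
heavy cream: 2 L × 5/2 × 1000 mL/L = 5000 mL
diced celery: 3 tbsp × 5/2 ÷ 16 tbsp/cup × 120 g/cup ≈ 56 g
mayonnaise: 4 fl oz × 5/2 × 30 mL/fl oz = 300 mL
olive oil: 6 fl oz × 5/2 × 30 mL/fl oz = 450 mL
diced carrots: 2.5 cup × 5/2 × 128 g/cup ÷ 28.35 g/oz ≈ 28 oz

heavy cream: 5000 mL; diced celery: 56 g; mayonnaise: 300 mL; olive oil: 450 mL; diced carrots: 28 oz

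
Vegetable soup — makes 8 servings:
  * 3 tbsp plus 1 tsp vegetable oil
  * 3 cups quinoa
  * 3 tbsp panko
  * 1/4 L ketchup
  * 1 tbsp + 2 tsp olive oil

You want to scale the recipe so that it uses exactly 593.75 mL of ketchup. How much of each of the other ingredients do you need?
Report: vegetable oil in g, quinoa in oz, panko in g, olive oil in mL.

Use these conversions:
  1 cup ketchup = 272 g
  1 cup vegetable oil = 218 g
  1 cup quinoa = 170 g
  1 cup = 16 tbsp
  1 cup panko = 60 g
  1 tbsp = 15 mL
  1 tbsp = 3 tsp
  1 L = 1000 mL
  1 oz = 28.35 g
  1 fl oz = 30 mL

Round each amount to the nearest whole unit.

The original recipe has 250 mL of ketchup, so the scaling factor is 593.75 ÷ 250 = 19/8 = 2.375.
vegetable oil: (3 tbsp + 1 tsp = 10/3 tbsp) × 19/8 ÷ 16 tbsp/cup × 218 g/cup ≈ 108 g
quinoa: 3 cup × 19/8 × 170 g/cup ÷ 28.35 g/oz ≈ 43 oz
panko: 3 tbsp × 19/8 ÷ 16 tbsp/cup × 60 g/cup ≈ 27 g
olive oil: (1 tbsp + 2 tsp = 5/3 tbsp) × 19/8 × 15 mL/tbsp ≈ 59 mL

vegetable oil: 108 g; quinoa: 43 oz; panko: 27 g; olive oil: 59 mL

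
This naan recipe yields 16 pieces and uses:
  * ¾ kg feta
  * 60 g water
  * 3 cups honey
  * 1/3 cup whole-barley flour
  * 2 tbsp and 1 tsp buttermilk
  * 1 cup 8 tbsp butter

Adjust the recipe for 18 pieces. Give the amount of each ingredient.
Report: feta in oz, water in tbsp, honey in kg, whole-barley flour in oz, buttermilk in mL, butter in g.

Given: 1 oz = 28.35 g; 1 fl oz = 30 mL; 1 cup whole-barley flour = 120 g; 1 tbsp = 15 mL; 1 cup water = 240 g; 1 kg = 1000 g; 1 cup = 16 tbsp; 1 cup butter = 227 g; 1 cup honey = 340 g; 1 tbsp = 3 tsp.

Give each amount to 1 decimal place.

Scaling factor: 18/16 = 9/8 = 1.125.
feta: 0.75 kg × 9/8 × 1000 g/kg ÷ 28.35 g/oz ≈ 29.8 oz
water: 60 g × 9/8 ÷ 240 g/cup × 16 tbsp/cup = 4.5 tbsp
honey: 3 cup × 9/8 × 340 g/cup ÷ 1000 g/kg ≈ 1.1 kg
whole-barley flour: 1/3 cup × 9/8 × 120 g/cup ÷ 28.35 g/oz ≈ 1.6 oz
buttermilk: (2 tbsp + 1 tsp = 7/3 tbsp) × 9/8 × 15 mL/tbsp ≈ 39.4 mL
butter: (1 cup + 8 tbsp = 1.5 cup) × 9/8 × 227 g/cup ≈ 383.1 g

feta: 29.8 oz; water: 4.5 tbsp; honey: 1.1 kg; whole-barley flour: 1.6 oz; buttermilk: 39.4 mL; butter: 383.1 g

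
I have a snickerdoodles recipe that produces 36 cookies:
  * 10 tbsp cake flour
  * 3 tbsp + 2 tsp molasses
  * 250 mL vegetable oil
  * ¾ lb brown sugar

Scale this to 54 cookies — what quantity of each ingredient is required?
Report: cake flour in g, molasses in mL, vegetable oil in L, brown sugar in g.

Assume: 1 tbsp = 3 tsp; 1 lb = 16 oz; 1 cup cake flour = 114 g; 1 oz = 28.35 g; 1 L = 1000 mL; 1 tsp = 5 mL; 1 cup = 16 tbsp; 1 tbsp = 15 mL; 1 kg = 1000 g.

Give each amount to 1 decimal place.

cake flour: 106.9 g; molasses: 82.5 mL; vegetable oil: 0.4 L; brown sugar: 510.3 g

Scaling factor: 54/36 = 3/2 = 1.5.
cake flour: 10 tbsp × 3/2 ÷ 16 tbsp/cup × 114 g/cup ≈ 106.9 g
molasses: (3 tbsp + 2 tsp = 11/3 tbsp) × 3/2 × 15 mL/tbsp = 82.5 mL
vegetable oil: 250 mL × 3/2 ÷ 1000 mL/L ≈ 0.4 L
brown sugar: 0.75 lb × 3/2 × 16 oz/lb × 28.35 g/oz = 510.3 g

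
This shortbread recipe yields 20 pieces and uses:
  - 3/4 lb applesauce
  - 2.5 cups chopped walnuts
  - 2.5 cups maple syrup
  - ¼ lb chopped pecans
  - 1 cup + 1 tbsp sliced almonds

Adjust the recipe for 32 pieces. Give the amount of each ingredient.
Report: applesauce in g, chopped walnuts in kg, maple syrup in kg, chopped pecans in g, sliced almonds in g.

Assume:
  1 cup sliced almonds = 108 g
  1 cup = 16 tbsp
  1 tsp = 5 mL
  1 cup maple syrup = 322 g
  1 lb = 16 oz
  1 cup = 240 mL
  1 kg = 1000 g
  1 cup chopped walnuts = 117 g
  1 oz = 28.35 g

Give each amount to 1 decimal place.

applesauce: 544.3 g; chopped walnuts: 0.5 kg; maple syrup: 1.3 kg; chopped pecans: 181.4 g; sliced almonds: 183.6 g

Scaling factor: 32/20 = 8/5 = 1.6.
applesauce: 0.75 lb × 8/5 × 16 oz/lb × 28.35 g/oz ≈ 544.3 g
chopped walnuts: 2.5 cup × 8/5 × 117 g/cup ÷ 1000 g/kg ≈ 0.5 kg
maple syrup: 2.5 cup × 8/5 × 322 g/cup ÷ 1000 g/kg ≈ 1.3 kg
chopped pecans: 0.25 lb × 8/5 × 16 oz/lb × 28.35 g/oz ≈ 181.4 g
sliced almonds: (1 cup + 1 tbsp = 1.0625 cup) × 8/5 × 108 g/cup = 183.6 g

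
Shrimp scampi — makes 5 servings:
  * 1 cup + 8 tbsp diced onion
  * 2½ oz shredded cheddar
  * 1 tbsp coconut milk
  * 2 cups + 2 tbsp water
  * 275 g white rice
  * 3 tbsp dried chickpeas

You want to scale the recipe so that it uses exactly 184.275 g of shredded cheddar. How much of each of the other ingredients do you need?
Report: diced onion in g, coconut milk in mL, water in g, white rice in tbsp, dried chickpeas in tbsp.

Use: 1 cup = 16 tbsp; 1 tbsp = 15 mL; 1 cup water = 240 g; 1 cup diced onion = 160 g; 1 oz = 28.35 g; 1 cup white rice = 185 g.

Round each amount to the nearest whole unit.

The original recipe has 70.875 g of shredded cheddar, so the scaling factor is 184.275 ÷ 70.875 = 13/5 = 2.6.
diced onion: (1 cup + 8 tbsp = 1.5 cup) × 13/5 × 160 g/cup = 624 g
coconut milk: 1 tbsp × 13/5 × 15 mL/tbsp = 39 mL
water: (2 cup + 2 tbsp = 2.125 cup) × 13/5 × 240 g/cup = 1326 g
white rice: 275 g × 13/5 ÷ 185 g/cup × 16 tbsp/cup ≈ 62 tbsp
dried chickpeas: 3 tbsp × 13/5 ≈ 8 tbsp

diced onion: 624 g; coconut milk: 39 mL; water: 1326 g; white rice: 62 tbsp; dried chickpeas: 8 tbsp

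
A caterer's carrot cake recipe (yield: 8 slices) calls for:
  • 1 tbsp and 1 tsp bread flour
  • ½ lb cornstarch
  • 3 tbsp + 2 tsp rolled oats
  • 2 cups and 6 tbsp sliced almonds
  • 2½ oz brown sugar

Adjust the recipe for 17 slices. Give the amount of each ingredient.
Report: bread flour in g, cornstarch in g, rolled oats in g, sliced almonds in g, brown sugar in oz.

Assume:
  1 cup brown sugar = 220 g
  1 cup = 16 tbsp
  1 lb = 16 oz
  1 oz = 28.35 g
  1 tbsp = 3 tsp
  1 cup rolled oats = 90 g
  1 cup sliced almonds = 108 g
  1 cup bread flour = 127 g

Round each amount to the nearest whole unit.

Scaling factor: 17/8 = 2.125.
bread flour: (1 tbsp + 1 tsp = 4/3 tbsp) × 17/8 ÷ 16 tbsp/cup × 127 g/cup ≈ 22 g
cornstarch: 0.5 lb × 17/8 × 16 oz/lb × 28.35 g/oz ≈ 482 g
rolled oats: (3 tbsp + 2 tsp = 11/3 tbsp) × 17/8 ÷ 16 tbsp/cup × 90 g/cup ≈ 44 g
sliced almonds: (2 cup + 6 tbsp = 2.375 cup) × 17/8 × 108 g/cup ≈ 545 g
brown sugar: 2.5 oz × 17/8 ≈ 5 oz

bread flour: 22 g; cornstarch: 482 g; rolled oats: 44 g; sliced almonds: 545 g; brown sugar: 5 oz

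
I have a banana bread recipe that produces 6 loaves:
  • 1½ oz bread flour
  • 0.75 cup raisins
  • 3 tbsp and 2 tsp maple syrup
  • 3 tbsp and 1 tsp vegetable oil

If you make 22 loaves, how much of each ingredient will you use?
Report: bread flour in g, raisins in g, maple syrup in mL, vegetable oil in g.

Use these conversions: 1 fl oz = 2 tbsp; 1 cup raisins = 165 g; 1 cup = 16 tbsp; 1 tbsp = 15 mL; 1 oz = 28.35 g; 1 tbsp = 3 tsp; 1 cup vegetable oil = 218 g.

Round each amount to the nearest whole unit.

Scaling factor: 22/6 = 11/3.
bread flour: 1.5 oz × 11/3 × 28.35 g/oz ≈ 156 g
raisins: 0.75 cup × 11/3 × 165 g/cup ≈ 454 g
maple syrup: (3 tbsp + 2 tsp = 11/3 tbsp) × 11/3 × 15 mL/tbsp ≈ 202 mL
vegetable oil: (3 tbsp + 1 tsp = 10/3 tbsp) × 11/3 ÷ 16 tbsp/cup × 218 g/cup ≈ 167 g

bread flour: 156 g; raisins: 454 g; maple syrup: 202 mL; vegetable oil: 167 g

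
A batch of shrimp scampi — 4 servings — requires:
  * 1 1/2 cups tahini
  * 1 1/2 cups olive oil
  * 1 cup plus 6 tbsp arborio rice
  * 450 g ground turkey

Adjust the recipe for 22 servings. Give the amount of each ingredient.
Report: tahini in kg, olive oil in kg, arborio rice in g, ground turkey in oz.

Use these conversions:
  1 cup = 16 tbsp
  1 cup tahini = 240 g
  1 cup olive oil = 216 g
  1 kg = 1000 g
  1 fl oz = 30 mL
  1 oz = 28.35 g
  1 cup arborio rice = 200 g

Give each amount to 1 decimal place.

Scaling factor: 22/4 = 11/2 = 5.5.
tahini: 1.5 cup × 11/2 × 240 g/cup ÷ 1000 g/kg ≈ 2.0 kg
olive oil: 1.5 cup × 11/2 × 216 g/cup ÷ 1000 g/kg ≈ 1.8 kg
arborio rice: (1 cup + 6 tbsp = 1.375 cup) × 11/2 × 200 g/cup = 1512.5 g
ground turkey: 450 g × 11/2 ÷ 28.35 g/oz ≈ 87.3 oz

tahini: 2.0 kg; olive oil: 1.8 kg; arborio rice: 1512.5 g; ground turkey: 87.3 oz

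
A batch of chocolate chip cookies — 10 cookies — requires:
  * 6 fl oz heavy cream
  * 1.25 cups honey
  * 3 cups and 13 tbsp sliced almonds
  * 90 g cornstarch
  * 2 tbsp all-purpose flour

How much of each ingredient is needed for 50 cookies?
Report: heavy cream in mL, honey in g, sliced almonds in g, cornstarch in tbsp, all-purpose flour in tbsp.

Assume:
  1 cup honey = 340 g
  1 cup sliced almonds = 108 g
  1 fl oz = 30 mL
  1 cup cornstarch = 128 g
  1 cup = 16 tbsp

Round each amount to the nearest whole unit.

Scaling factor: 50/10 = 5.
heavy cream: 6 fl oz × 5 × 30 mL/fl oz = 900 mL
honey: 1.25 cup × 5 × 340 g/cup = 2125 g
sliced almonds: (3 cup + 13 tbsp = 3.8125 cup) × 5 × 108 g/cup ≈ 2059 g
cornstarch: 90 g × 5 ÷ 128 g/cup × 16 tbsp/cup ≈ 56 tbsp
all-purpose flour: 2 tbsp × 5 = 10 tbsp

heavy cream: 900 mL; honey: 2125 g; sliced almonds: 2059 g; cornstarch: 56 tbsp; all-purpose flour: 10 tbsp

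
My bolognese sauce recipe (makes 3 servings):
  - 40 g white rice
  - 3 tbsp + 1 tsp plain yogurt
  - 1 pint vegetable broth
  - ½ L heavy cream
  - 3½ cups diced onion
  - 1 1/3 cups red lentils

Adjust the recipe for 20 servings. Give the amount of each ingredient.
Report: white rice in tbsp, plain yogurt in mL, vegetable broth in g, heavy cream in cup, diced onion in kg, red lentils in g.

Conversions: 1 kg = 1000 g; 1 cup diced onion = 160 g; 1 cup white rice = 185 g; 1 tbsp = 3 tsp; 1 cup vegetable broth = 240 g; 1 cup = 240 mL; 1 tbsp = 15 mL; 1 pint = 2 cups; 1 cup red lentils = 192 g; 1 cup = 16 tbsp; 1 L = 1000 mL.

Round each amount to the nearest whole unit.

white rice: 23 tbsp; plain yogurt: 333 mL; vegetable broth: 3200 g; heavy cream: 14 cup; diced onion: 4 kg; red lentils: 1707 g

Scaling factor: 20/3.
white rice: 40 g × 20/3 ÷ 185 g/cup × 16 tbsp/cup ≈ 23 tbsp
plain yogurt: (3 tbsp + 1 tsp = 10/3 tbsp) × 20/3 × 15 mL/tbsp ≈ 333 mL
vegetable broth: 1 pint × 20/3 × 2 cup/pint × 240 g/cup = 3200 g
heavy cream: 0.5 L × 20/3 × 1000 mL/L ÷ 240 mL/cup ≈ 14 cup
diced onion: 3.5 cup × 20/3 × 160 g/cup ÷ 1000 g/kg ≈ 4 kg
red lentils: 4/3 cup × 20/3 × 192 g/cup ≈ 1707 g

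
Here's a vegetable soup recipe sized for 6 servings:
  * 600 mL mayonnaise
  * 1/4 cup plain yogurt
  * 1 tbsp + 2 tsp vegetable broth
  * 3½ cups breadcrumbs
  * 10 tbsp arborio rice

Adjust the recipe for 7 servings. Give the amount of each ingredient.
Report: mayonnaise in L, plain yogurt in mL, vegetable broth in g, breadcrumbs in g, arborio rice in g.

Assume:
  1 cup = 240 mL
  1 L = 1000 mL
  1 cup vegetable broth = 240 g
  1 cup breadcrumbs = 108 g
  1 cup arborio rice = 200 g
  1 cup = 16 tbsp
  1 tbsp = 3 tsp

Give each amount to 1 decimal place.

mayonnaise: 0.7 L; plain yogurt: 70.0 mL; vegetable broth: 29.2 g; breadcrumbs: 441.0 g; arborio rice: 145.8 g

Scaling factor: 7/6.
mayonnaise: 600 mL × 7/6 ÷ 1000 mL/L = 0.7 L
plain yogurt: 0.25 cup × 7/6 × 240 mL/cup = 70.0 mL
vegetable broth: (1 tbsp + 2 tsp = 5/3 tbsp) × 7/6 ÷ 16 tbsp/cup × 240 g/cup ≈ 29.2 g
breadcrumbs: 3.5 cup × 7/6 × 108 g/cup = 441.0 g
arborio rice: 10 tbsp × 7/6 ÷ 16 tbsp/cup × 200 g/cup ≈ 145.8 g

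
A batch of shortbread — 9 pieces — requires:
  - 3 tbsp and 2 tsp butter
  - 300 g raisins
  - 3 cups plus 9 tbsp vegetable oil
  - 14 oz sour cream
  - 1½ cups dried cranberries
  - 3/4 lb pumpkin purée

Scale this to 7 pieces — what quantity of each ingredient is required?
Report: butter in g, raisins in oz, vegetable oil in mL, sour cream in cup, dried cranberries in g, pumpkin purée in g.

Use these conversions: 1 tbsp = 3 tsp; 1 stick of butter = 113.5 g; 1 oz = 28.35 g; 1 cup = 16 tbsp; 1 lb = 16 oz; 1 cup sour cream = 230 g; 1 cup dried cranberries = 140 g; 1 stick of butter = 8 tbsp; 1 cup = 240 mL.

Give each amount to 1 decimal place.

butter: 40.5 g; raisins: 8.2 oz; vegetable oil: 665.0 mL; sour cream: 1.3 cup; dried cranberries: 163.3 g; pumpkin purée: 264.6 g

Scaling factor: 7/9.
butter: (3 tbsp + 2 tsp = 11/3 tbsp) × 7/9 ÷ 8 tbsp/stick × 113.5 g/stick ≈ 40.5 g
raisins: 300 g × 7/9 ÷ 28.35 g/oz ≈ 8.2 oz
vegetable oil: (3 cup + 9 tbsp = 3.5625 cup) × 7/9 × 240 mL/cup = 665.0 mL
sour cream: 14 oz × 7/9 × 28.35 g/oz ÷ 230 g/cup ≈ 1.3 cup
dried cranberries: 1.5 cup × 7/9 × 140 g/cup ≈ 163.3 g
pumpkin purée: 0.75 lb × 7/9 × 16 oz/lb × 28.35 g/oz = 264.6 g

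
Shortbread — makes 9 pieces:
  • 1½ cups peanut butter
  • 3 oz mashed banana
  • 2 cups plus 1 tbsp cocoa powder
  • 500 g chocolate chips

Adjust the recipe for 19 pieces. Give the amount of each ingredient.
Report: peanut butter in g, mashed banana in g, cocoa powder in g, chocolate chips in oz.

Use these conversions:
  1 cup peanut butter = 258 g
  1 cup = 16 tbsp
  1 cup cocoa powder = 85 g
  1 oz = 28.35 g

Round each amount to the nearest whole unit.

peanut butter: 817 g; mashed banana: 180 g; cocoa powder: 370 g; chocolate chips: 37 oz

Scaling factor: 19/9.
peanut butter: 1.5 cup × 19/9 × 258 g/cup = 817 g
mashed banana: 3 oz × 19/9 × 28.35 g/oz ≈ 180 g
cocoa powder: (2 cup + 1 tbsp = 2.0625 cup) × 19/9 × 85 g/cup ≈ 370 g
chocolate chips: 500 g × 19/9 ÷ 28.35 g/oz ≈ 37 oz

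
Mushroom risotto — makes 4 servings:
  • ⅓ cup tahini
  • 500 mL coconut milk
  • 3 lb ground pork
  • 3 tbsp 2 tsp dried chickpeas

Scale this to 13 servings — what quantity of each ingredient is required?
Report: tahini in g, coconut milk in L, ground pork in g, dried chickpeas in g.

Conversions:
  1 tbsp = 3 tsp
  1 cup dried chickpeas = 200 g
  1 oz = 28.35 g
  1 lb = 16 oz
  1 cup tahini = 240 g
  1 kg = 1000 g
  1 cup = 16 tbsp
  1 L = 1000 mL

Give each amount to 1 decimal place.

Scaling factor: 13/4 = 3.25.
tahini: 1/3 cup × 13/4 × 240 g/cup = 260.0 g
coconut milk: 500 mL × 13/4 ÷ 1000 mL/L ≈ 1.6 L
ground pork: 3 lb × 13/4 × 16 oz/lb × 28.35 g/oz = 4422.6 g
dried chickpeas: (3 tbsp + 2 tsp = 11/3 tbsp) × 13/4 ÷ 16 tbsp/cup × 200 g/cup ≈ 149.0 g

tahini: 260.0 g; coconut milk: 1.6 L; ground pork: 4422.6 g; dried chickpeas: 149.0 g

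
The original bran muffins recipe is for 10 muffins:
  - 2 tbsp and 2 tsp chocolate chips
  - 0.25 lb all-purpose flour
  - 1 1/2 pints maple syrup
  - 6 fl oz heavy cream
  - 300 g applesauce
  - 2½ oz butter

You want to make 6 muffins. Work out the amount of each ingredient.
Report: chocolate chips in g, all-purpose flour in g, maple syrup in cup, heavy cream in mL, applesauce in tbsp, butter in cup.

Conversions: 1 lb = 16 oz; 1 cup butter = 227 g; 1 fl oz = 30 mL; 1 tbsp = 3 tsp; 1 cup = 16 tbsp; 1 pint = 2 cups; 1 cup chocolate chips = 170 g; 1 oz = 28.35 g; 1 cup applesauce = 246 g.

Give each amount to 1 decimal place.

chocolate chips: 17.0 g; all-purpose flour: 68.0 g; maple syrup: 1.8 cup; heavy cream: 108.0 mL; applesauce: 11.7 tbsp; butter: 0.2 cup

Scaling factor: 6/10 = 3/5 = 0.6.
chocolate chips: (2 tbsp + 2 tsp = 8/3 tbsp) × 3/5 ÷ 16 tbsp/cup × 170 g/cup = 17.0 g
all-purpose flour: 0.25 lb × 3/5 × 16 oz/lb × 28.35 g/oz ≈ 68.0 g
maple syrup: 1.5 pint × 3/5 × 2 cup/pint = 1.8 cup
heavy cream: 6 fl oz × 3/5 × 30 mL/fl oz = 108.0 mL
applesauce: 300 g × 3/5 ÷ 246 g/cup × 16 tbsp/cup ≈ 11.7 tbsp
butter: 2.5 oz × 3/5 × 28.35 g/oz ÷ 227 g/cup ≈ 0.2 cup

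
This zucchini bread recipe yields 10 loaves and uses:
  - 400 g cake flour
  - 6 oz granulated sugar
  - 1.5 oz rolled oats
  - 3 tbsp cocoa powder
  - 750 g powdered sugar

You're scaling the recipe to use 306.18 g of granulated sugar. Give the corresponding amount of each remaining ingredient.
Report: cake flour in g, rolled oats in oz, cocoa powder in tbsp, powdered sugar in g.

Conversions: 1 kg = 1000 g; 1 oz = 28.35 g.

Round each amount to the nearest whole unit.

cake flour: 720 g; rolled oats: 3 oz; cocoa powder: 5 tbsp; powdered sugar: 1350 g

The original recipe has 170.1 g of granulated sugar, so the scaling factor is 306.18 ÷ 170.1 = 9/5 = 1.8.
cake flour: 400 g × 9/5 = 720 g
rolled oats: 1.5 oz × 9/5 ≈ 3 oz
cocoa powder: 3 tbsp × 9/5 ≈ 5 tbsp
powdered sugar: 750 g × 9/5 = 1350 g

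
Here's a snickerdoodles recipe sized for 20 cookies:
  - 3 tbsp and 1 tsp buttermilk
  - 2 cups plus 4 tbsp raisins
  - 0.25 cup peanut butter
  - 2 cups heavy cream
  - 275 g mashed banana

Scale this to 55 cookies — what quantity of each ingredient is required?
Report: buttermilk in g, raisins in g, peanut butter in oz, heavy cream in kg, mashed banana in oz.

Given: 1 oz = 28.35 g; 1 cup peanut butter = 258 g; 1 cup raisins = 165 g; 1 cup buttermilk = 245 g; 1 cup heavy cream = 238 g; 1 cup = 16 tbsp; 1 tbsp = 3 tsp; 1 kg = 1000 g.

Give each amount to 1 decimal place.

buttermilk: 140.4 g; raisins: 1020.9 g; peanut butter: 6.3 oz; heavy cream: 1.3 kg; mashed banana: 26.7 oz

Scaling factor: 55/20 = 11/4 = 2.75.
buttermilk: (3 tbsp + 1 tsp = 10/3 tbsp) × 11/4 ÷ 16 tbsp/cup × 245 g/cup ≈ 140.4 g
raisins: (2 cup + 4 tbsp = 2.25 cup) × 11/4 × 165 g/cup ≈ 1020.9 g
peanut butter: 0.25 cup × 11/4 × 258 g/cup ÷ 28.35 g/oz ≈ 6.3 oz
heavy cream: 2 cup × 11/4 × 238 g/cup ÷ 1000 g/kg ≈ 1.3 kg
mashed banana: 275 g × 11/4 ÷ 28.35 g/oz ≈ 26.7 oz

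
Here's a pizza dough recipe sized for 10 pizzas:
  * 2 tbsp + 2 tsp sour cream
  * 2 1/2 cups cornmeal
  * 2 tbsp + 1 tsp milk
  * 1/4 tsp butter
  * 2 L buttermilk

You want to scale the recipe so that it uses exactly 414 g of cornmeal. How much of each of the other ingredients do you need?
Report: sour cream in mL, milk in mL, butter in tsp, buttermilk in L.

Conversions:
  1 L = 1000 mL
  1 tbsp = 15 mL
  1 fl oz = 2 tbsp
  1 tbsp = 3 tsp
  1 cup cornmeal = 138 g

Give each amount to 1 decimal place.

sour cream: 48.0 mL; milk: 42.0 mL; butter: 0.3 tsp; buttermilk: 2.4 L

The original recipe has 345 g of cornmeal, so the scaling factor is 414 ÷ 345 = 6/5 = 1.2.
sour cream: (2 tbsp + 2 tsp = 8/3 tbsp) × 6/5 × 15 mL/tbsp = 48.0 mL
milk: (2 tbsp + 1 tsp = 7/3 tbsp) × 6/5 × 15 mL/tbsp = 42.0 mL
butter: 0.25 tsp × 6/5 = 0.3 tsp
buttermilk: 2 L × 6/5 = 2.4 L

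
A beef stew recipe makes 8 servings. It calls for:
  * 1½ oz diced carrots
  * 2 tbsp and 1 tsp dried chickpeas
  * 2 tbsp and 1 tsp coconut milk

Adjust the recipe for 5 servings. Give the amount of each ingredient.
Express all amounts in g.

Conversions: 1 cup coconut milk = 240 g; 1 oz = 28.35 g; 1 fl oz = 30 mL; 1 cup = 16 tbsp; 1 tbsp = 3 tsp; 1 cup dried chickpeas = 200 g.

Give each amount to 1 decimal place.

Scaling factor: 5/8 = 0.625.
diced carrots: 1.5 oz × 5/8 × 28.35 g/oz ≈ 26.6 g
dried chickpeas: (2 tbsp + 1 tsp = 7/3 tbsp) × 5/8 ÷ 16 tbsp/cup × 200 g/cup ≈ 18.2 g
coconut milk: (2 tbsp + 1 tsp = 7/3 tbsp) × 5/8 ÷ 16 tbsp/cup × 240 g/cup ≈ 21.9 g

diced carrots: 26.6 g; dried chickpeas: 18.2 g; coconut milk: 21.9 g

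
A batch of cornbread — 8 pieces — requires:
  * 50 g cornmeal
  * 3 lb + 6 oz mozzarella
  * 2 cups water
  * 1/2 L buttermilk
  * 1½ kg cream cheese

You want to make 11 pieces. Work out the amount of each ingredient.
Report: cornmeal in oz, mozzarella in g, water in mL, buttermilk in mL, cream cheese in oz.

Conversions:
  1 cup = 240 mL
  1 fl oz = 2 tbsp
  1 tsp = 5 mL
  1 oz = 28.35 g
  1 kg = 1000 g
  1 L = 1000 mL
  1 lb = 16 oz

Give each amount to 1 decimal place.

Scaling factor: 11/8 = 1.375.
cornmeal: 50 g × 11/8 ÷ 28.35 g/oz ≈ 2.4 oz
mozzarella: (3 lb + 6 oz = 3.375 lb) × 11/8 × 16 oz/lb × 28.35 g/oz ≈ 2105.0 g
water: 2 cup × 11/8 × 240 mL/cup = 660.0 mL
buttermilk: 0.5 L × 11/8 × 1000 mL/L = 687.5 mL
cream cheese: 1.5 kg × 11/8 × 1000 g/kg ÷ 28.35 g/oz ≈ 72.8 oz

cornmeal: 2.4 oz; mozzarella: 2105.0 g; water: 660.0 mL; buttermilk: 687.5 mL; cream cheese: 72.8 oz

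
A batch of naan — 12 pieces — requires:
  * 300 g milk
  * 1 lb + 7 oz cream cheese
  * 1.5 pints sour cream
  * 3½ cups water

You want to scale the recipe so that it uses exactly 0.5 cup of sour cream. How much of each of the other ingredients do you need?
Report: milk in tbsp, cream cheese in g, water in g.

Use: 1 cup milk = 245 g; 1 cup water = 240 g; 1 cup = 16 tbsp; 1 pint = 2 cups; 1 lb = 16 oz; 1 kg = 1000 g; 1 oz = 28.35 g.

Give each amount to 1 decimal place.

milk: 3.3 tbsp; cream cheese: 108.7 g; water: 140.0 g

The original recipe has 3 cup of sour cream, so the scaling factor is 0.5 ÷ 3 = 1/6.
milk: 300 g × 1/6 ÷ 245 g/cup × 16 tbsp/cup ≈ 3.3 tbsp
cream cheese: (1 lb + 7 oz = 1.4375 lb) × 1/6 × 16 oz/lb × 28.35 g/oz ≈ 108.7 g
water: 3.5 cup × 1/6 × 240 g/cup = 140.0 g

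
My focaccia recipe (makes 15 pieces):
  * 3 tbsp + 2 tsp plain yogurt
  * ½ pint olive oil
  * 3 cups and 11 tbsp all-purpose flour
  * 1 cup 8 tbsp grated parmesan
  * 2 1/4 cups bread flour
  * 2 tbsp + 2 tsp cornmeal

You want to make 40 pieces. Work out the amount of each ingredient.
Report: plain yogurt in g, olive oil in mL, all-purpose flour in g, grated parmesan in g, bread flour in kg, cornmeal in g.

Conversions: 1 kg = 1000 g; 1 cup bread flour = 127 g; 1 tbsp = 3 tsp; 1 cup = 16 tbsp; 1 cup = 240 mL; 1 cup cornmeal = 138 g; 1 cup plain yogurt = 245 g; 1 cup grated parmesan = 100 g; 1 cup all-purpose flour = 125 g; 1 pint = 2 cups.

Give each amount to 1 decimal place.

plain yogurt: 149.7 g; olive oil: 640.0 mL; all-purpose flour: 1229.2 g; grated parmesan: 400.0 g; bread flour: 0.8 kg; cornmeal: 61.3 g

Scaling factor: 40/15 = 8/3.
plain yogurt: (3 tbsp + 2 tsp = 11/3 tbsp) × 8/3 ÷ 16 tbsp/cup × 245 g/cup ≈ 149.7 g
olive oil: 0.5 pint × 8/3 × 2 cup/pint × 240 mL/cup = 640.0 mL
all-purpose flour: (3 cup + 11 tbsp = 3.6875 cup) × 8/3 × 125 g/cup ≈ 1229.2 g
grated parmesan: (1 cup + 8 tbsp = 1.5 cup) × 8/3 × 100 g/cup = 400.0 g
bread flour: 2.25 cup × 8/3 × 127 g/cup ÷ 1000 g/kg ≈ 0.8 kg
cornmeal: (2 tbsp + 2 tsp = 8/3 tbsp) × 8/3 ÷ 16 tbsp/cup × 138 g/cup ≈ 61.3 g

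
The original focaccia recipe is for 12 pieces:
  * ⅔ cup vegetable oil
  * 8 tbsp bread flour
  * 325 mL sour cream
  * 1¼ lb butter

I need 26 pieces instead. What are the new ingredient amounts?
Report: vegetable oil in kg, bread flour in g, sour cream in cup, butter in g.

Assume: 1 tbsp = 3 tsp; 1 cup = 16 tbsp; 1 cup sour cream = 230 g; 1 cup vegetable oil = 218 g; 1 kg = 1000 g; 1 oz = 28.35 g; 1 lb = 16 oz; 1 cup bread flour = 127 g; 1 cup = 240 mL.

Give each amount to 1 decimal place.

Scaling factor: 26/12 = 13/6.
vegetable oil: 2/3 cup × 13/6 × 218 g/cup ÷ 1000 g/kg ≈ 0.3 kg
bread flour: 8 tbsp × 13/6 ÷ 16 tbsp/cup × 127 g/cup ≈ 137.6 g
sour cream: 325 mL × 13/6 ÷ 240 mL/cup ≈ 2.9 cup
butter: 1.25 lb × 13/6 × 16 oz/lb × 28.35 g/oz = 1228.5 g

vegetable oil: 0.3 kg; bread flour: 137.6 g; sour cream: 2.9 cup; butter: 1228.5 g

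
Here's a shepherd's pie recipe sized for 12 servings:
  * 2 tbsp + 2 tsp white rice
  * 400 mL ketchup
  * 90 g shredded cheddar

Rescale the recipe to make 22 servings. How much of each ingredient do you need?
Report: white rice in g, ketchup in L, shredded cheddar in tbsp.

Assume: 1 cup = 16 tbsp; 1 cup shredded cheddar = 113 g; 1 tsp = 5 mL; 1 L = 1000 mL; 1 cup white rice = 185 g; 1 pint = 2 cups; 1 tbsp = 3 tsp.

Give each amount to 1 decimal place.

Scaling factor: 22/12 = 11/6.
white rice: (2 tbsp + 2 tsp = 8/3 tbsp) × 11/6 ÷ 16 tbsp/cup × 185 g/cup ≈ 56.5 g
ketchup: 400 mL × 11/6 ÷ 1000 mL/L ≈ 0.7 L
shredded cheddar: 90 g × 11/6 ÷ 113 g/cup × 16 tbsp/cup ≈ 23.4 tbsp

white rice: 56.5 g; ketchup: 0.7 L; shredded cheddar: 23.4 tbsp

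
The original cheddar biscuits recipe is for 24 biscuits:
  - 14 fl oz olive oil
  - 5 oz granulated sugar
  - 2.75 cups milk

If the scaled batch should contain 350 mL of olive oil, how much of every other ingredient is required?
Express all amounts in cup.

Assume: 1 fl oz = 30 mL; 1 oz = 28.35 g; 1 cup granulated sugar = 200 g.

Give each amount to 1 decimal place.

The original recipe has 420 mL of olive oil, so the scaling factor is 350 ÷ 420 = 5/6.
granulated sugar: 5 oz × 5/6 × 28.35 g/oz ÷ 200 g/cup ≈ 0.6 cup
milk: 2.75 cup × 5/6 ≈ 2.3 cup

granulated sugar: 0.6 cup; milk: 2.3 cup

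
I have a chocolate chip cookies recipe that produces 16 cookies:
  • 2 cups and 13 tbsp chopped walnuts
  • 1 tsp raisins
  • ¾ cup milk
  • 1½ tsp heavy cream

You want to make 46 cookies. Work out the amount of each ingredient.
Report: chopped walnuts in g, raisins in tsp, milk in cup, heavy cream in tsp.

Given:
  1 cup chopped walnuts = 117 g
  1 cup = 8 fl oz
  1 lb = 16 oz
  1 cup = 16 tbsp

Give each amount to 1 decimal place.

chopped walnuts: 946.1 g; raisins: 2.9 tsp; milk: 2.2 cup; heavy cream: 4.3 tsp

Scaling factor: 46/16 = 23/8 = 2.875.
chopped walnuts: (2 cup + 13 tbsp = 2.8125 cup) × 23/8 × 117 g/cup ≈ 946.1 g
raisins: 1 tsp × 23/8 ≈ 2.9 tsp
milk: 0.75 cup × 23/8 ≈ 2.2 cup
heavy cream: 1.5 tsp × 23/8 ≈ 4.3 tsp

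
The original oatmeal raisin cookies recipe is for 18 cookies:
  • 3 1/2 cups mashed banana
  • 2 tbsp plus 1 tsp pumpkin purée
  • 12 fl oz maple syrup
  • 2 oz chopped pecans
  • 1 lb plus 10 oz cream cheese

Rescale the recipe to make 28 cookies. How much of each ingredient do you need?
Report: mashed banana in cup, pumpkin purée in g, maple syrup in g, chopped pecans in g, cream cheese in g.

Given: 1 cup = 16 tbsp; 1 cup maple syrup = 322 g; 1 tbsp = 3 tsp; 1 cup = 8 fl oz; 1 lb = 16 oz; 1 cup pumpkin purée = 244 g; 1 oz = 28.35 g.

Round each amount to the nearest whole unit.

mashed banana: 5 cup; pumpkin purée: 55 g; maple syrup: 751 g; chopped pecans: 88 g; cream cheese: 1147 g

Scaling factor: 28/18 = 14/9.
mashed banana: 3.5 cup × 14/9 ≈ 5 cup
pumpkin purée: (2 tbsp + 1 tsp = 7/3 tbsp) × 14/9 ÷ 16 tbsp/cup × 244 g/cup ≈ 55 g
maple syrup: 12 fl oz × 14/9 ÷ 8 fl oz/cup × 322 g/cup ≈ 751 g
chopped pecans: 2 oz × 14/9 × 28.35 g/oz ≈ 88 g
cream cheese: (1 lb + 10 oz = 1.625 lb) × 14/9 × 16 oz/lb × 28.35 g/oz ≈ 1147 g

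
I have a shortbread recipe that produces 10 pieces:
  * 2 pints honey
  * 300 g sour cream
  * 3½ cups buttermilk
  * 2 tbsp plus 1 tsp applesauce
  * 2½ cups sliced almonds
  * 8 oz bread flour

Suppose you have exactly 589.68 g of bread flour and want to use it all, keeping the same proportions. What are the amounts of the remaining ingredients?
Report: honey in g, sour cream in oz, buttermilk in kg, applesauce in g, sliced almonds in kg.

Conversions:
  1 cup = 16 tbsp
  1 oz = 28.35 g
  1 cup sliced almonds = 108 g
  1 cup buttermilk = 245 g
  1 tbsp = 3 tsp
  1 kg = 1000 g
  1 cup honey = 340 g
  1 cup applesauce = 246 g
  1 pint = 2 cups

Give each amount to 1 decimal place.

honey: 3536.0 g; sour cream: 27.5 oz; buttermilk: 2.2 kg; applesauce: 93.3 g; sliced almonds: 0.7 kg

The original recipe has 226.8 g of bread flour, so the scaling factor is 589.68 ÷ 226.8 = 13/5 = 2.6.
honey: 2 pint × 13/5 × 2 cup/pint × 340 g/cup = 3536.0 g
sour cream: 300 g × 13/5 ÷ 28.35 g/oz ≈ 27.5 oz
buttermilk: 3.5 cup × 13/5 × 245 g/cup ÷ 1000 g/kg ≈ 2.2 kg
applesauce: (2 tbsp + 1 tsp = 7/3 tbsp) × 13/5 ÷ 16 tbsp/cup × 246 g/cup ≈ 93.3 g
sliced almonds: 2.5 cup × 13/5 × 108 g/cup ÷ 1000 g/kg ≈ 0.7 kg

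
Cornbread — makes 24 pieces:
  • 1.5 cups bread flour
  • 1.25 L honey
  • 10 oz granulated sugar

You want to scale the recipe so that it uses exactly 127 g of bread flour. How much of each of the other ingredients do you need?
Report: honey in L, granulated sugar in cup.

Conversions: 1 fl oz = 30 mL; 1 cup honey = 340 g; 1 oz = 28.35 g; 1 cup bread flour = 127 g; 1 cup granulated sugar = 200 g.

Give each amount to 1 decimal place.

honey: 0.8 L; granulated sugar: 0.9 cup

The original recipe has 190.5 g of bread flour, so the scaling factor is 127 ÷ 190.5 = 2/3.
honey: 1.25 L × 2/3 ≈ 0.8 L
granulated sugar: 10 oz × 2/3 × 28.35 g/oz ÷ 200 g/cup ≈ 0.9 cup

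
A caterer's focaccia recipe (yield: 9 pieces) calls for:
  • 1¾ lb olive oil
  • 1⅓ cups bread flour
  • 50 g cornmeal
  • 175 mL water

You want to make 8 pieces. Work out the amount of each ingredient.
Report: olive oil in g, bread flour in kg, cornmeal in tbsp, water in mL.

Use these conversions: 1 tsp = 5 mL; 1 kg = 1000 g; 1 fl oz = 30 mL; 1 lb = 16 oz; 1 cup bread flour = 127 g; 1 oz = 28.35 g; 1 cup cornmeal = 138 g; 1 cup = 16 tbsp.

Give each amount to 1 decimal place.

Scaling factor: 8/9.
olive oil: 1.75 lb × 8/9 × 16 oz/lb × 28.35 g/oz = 705.6 g
bread flour: 4/3 cup × 8/9 × 127 g/cup ÷ 1000 g/kg ≈ 0.2 kg
cornmeal: 50 g × 8/9 ÷ 138 g/cup × 16 tbsp/cup ≈ 5.2 tbsp
water: 175 mL × 8/9 ≈ 155.6 mL

olive oil: 705.6 g; bread flour: 0.2 kg; cornmeal: 5.2 tbsp; water: 155.6 mL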